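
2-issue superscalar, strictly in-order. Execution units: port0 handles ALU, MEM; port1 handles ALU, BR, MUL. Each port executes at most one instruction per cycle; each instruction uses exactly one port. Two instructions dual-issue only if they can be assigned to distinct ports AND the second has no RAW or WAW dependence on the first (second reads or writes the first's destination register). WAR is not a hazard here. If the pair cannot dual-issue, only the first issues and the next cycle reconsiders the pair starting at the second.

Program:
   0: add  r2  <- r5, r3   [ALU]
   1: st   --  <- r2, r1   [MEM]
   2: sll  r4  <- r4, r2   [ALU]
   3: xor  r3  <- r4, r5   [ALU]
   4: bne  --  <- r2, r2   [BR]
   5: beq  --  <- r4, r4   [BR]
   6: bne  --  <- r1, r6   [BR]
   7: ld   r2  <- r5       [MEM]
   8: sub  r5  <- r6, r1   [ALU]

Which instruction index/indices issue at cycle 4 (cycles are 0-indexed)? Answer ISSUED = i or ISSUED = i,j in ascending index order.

ISSUED = 6,7

c0: i0 add.ALU  RAW r2
c1: i1&i2 st.MEM+sll.ALU  pair
c2: i3&i4 xor.ALU+bne.BR  pair
c3: i5 beq.BR  no-port BR/BR
c4: i6&i7 bne.BR+ld.MEM  pair
c5: i8 sub.ALU  tail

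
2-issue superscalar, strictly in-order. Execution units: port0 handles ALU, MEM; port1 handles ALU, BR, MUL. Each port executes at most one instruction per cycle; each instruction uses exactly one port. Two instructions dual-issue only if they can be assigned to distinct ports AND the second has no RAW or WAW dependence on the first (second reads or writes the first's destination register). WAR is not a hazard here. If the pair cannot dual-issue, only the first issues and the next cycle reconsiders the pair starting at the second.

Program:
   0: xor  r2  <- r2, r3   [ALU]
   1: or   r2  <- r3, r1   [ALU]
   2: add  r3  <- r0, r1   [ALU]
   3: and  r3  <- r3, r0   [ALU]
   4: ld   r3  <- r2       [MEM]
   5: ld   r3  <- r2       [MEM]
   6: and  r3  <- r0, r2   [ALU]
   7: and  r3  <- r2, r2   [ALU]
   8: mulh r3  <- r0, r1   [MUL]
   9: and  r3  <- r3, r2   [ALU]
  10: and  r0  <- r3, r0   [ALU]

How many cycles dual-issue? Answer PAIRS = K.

PAIRS = 1

#0 head=0: xor i0 WAW r2
#1 head=1: or;add i1/i2 pair
#2 head=3: and i3 WAW r3
#3 head=4: ld i4 no-port MEM/MEM
#4 head=5: ld i5 WAW r3
#5 head=6: and i6 WAW r3
#6 head=7: and i7 WAW r3
#7 head=8: mulh i8 RAW+WAW r3
#8 head=9: and i9 RAW r3
#9 head=10: and i10 tail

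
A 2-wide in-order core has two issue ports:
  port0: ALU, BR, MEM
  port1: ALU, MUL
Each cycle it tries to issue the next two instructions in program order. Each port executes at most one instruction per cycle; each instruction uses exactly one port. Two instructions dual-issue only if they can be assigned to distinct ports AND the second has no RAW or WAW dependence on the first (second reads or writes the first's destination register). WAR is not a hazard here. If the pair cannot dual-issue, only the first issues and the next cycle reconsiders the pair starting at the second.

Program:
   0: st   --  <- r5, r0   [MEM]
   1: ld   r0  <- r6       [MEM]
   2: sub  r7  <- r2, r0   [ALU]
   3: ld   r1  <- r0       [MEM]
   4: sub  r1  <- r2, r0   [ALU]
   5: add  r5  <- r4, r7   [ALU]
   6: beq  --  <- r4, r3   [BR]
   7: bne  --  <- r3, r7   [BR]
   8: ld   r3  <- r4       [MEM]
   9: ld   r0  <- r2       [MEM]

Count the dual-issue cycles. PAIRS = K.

c0: i0 st  no-port MEM/MEM
c1: i1 ld  RAW r0
c2: i2&i3 sub/ld  dual
c3: i4&i5 sub/add  dual
c4: i6 beq  no-port BR/BR
c5: i7 bne  no-port BR/MEM
c6: i8 ld  no-port MEM/MEM
c7: i9 ld  tail

PAIRS = 2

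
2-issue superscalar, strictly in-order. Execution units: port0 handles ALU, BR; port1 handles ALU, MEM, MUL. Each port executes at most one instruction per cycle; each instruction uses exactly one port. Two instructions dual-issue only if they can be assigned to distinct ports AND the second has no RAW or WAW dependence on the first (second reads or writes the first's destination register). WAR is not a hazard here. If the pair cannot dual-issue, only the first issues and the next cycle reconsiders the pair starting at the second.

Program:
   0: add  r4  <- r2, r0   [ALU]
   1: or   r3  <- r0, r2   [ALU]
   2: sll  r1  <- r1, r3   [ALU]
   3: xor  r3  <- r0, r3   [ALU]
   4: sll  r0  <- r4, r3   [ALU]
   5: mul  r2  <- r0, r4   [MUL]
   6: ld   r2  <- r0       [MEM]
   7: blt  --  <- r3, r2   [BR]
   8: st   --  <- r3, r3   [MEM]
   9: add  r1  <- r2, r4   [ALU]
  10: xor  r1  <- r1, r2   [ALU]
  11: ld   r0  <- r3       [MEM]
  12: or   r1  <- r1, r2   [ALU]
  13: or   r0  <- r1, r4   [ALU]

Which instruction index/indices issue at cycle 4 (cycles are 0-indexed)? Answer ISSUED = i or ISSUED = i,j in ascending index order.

0. add.ALU+or.ALU @i0,i1  | dual
1. sll.ALU+xor.ALU @i2,i3  | dual
2. sll.ALU @i4  | RAW r0
3. mul.MUL @i5  | no-port MUL/MEM
4. ld.MEM @i6  | RAW r2
5. blt.BR+st.MEM @i7,i8  | dual
6. add.ALU @i9  | RAW+WAW r1
7. xor.ALU+ld.MEM @i10,i11  | dual
8. or.ALU @i12  | RAW r1
9. or.ALU @i13  | tail

ISSUED = 6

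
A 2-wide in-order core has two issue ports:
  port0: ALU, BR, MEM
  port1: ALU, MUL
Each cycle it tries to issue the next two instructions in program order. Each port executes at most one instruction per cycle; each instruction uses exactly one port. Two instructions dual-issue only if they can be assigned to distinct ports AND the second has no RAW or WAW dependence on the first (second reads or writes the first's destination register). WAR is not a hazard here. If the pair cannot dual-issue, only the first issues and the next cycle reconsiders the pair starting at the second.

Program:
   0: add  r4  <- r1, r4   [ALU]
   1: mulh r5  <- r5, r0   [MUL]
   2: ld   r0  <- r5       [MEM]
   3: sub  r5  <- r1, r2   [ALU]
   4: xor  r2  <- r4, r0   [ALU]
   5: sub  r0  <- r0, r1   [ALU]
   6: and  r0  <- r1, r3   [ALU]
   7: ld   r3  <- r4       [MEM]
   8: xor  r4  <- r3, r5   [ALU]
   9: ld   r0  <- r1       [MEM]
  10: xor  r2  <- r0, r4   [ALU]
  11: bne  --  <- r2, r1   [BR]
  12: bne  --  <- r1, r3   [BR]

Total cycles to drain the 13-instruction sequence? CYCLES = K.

0. add+mulh @i0&i1  | dual
1. ld+sub @i2&i3  | dual
2. xor+sub @i4&i5  | dual
3. and+ld @i6&i7  | dual
4. xor+ld @i8&i9  | dual
5. xor @i10  | RAW r2
6. bne @i11  | no-port BR/BR
7. bne @i12  | tail

CYCLES = 8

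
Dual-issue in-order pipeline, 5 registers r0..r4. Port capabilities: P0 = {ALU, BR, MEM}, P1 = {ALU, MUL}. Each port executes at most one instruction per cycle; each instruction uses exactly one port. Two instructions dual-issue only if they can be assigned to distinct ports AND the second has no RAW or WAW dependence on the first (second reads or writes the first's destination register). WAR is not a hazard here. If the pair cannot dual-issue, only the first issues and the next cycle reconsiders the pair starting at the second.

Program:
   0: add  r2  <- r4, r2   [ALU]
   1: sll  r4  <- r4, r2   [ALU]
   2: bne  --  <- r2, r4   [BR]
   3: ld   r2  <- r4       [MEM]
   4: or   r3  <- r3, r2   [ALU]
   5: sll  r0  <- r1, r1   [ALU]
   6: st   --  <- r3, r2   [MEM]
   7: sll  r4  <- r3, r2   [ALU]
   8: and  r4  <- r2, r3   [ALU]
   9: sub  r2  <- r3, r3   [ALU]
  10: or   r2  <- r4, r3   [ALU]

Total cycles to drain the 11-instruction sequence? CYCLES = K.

#0 head=0: add.ALU i0 RAW r2
#1 head=1: sll.ALU i1 RAW r4
#2 head=2: bne.BR i2 no-port BR/MEM
#3 head=3: ld.MEM i3 RAW r2
#4 head=4: or.ALU sll.ALU i4,i5 dual
#5 head=6: st.MEM sll.ALU i6,i7 dual
#6 head=8: and.ALU sub.ALU i8,i9 dual
#7 head=10: or.ALU i10 tail

CYCLES = 8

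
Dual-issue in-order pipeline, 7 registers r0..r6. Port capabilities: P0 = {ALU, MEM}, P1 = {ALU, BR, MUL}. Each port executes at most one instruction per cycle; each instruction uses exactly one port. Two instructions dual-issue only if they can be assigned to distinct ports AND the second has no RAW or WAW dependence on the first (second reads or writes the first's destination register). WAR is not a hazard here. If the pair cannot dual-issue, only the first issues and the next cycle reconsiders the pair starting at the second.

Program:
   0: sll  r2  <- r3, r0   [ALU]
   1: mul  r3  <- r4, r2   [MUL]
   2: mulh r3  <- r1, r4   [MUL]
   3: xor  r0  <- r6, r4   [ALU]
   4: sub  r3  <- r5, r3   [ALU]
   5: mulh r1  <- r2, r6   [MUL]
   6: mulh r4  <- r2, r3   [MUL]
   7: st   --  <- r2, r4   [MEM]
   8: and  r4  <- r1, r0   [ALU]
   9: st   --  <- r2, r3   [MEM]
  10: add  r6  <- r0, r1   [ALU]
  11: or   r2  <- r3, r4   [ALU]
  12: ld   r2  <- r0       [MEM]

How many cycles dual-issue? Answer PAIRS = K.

[0] i0  sll.ALU  -- RAW r2
[1] i1  mul.MUL  -- no-port MUL/MUL
[2] i2&i3  mulh.MUL;xor.ALU  -- dual
[3] i4&i5  sub.ALU;mulh.MUL  -- dual
[4] i6  mulh.MUL  -- RAW r4
[5] i7&i8  st.MEM;and.ALU  -- dual
[6] i9&i10  st.MEM;add.ALU  -- dual
[7] i11  or.ALU  -- WAW r2
[8] i12  ld.MEM  -- tail

PAIRS = 4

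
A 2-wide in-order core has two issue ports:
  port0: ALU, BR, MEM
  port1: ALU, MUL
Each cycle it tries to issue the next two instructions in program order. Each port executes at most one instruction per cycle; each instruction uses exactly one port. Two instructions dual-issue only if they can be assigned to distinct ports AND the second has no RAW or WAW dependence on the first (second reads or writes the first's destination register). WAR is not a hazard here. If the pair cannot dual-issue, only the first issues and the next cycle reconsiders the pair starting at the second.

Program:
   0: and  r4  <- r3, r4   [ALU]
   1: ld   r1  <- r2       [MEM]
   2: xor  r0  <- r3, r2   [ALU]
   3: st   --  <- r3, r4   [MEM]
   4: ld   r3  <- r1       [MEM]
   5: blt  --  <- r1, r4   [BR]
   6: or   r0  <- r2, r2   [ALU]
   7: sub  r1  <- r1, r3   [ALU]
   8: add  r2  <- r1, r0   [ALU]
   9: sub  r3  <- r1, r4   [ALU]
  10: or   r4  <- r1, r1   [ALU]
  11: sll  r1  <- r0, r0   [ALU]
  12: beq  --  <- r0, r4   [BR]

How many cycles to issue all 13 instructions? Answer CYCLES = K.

[0] i0/i1  and.ALU ld.MEM  -- 2-wide
[1] i2/i3  xor.ALU st.MEM  -- 2-wide
[2] i4  ld.MEM  -- no-port MEM/BR
[3] i5/i6  blt.BR or.ALU  -- 2-wide
[4] i7  sub.ALU  -- RAW r1
[5] i8/i9  add.ALU sub.ALU  -- 2-wide
[6] i10/i11  or.ALU sll.ALU  -- 2-wide
[7] i12  beq.BR  -- tail

CYCLES = 8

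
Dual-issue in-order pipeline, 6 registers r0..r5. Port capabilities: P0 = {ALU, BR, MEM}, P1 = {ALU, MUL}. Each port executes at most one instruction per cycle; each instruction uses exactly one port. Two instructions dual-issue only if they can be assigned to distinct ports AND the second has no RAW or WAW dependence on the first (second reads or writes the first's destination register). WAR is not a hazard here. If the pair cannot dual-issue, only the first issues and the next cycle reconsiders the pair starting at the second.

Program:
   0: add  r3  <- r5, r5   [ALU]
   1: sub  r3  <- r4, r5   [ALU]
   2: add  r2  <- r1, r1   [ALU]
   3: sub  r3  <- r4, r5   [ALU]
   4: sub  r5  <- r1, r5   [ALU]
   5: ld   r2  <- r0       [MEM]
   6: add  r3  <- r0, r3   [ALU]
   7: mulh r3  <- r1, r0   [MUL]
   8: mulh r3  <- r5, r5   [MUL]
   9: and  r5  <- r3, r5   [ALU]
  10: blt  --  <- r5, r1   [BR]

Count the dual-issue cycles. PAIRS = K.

PAIRS = 3

#0 head=0: add i0 WAW r3
#1 head=1: sub/add i1&i2 dual
#2 head=3: sub/sub i3&i4 dual
#3 head=5: ld/add i5&i6 dual
#4 head=7: mulh i7 no-port MUL/MUL
#5 head=8: mulh i8 RAW r3
#6 head=9: and i9 RAW r5
#7 head=10: blt i10 tail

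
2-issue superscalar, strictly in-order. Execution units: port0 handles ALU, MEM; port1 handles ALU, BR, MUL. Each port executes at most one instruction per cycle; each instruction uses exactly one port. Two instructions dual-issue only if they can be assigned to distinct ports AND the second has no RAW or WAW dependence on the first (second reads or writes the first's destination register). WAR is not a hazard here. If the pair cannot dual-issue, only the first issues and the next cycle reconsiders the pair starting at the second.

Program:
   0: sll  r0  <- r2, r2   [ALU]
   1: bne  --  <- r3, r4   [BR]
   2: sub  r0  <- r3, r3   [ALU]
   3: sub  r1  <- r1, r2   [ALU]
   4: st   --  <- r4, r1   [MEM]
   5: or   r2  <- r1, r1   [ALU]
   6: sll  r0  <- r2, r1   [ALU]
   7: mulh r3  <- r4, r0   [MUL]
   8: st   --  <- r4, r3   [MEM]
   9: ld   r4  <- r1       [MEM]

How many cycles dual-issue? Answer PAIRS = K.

t=0 i0,i1:sll.ALU/bne.BR ; pair
t=1 i2,i3:sub.ALU/sub.ALU ; pair
t=2 i4,i5:st.MEM/or.ALU ; pair
t=3 i6:sll.ALU ; RAW r0
t=4 i7:mulh.MUL ; RAW r3
t=5 i8:st.MEM ; no-port MEM/MEM
t=6 i9:ld.MEM ; tail

PAIRS = 3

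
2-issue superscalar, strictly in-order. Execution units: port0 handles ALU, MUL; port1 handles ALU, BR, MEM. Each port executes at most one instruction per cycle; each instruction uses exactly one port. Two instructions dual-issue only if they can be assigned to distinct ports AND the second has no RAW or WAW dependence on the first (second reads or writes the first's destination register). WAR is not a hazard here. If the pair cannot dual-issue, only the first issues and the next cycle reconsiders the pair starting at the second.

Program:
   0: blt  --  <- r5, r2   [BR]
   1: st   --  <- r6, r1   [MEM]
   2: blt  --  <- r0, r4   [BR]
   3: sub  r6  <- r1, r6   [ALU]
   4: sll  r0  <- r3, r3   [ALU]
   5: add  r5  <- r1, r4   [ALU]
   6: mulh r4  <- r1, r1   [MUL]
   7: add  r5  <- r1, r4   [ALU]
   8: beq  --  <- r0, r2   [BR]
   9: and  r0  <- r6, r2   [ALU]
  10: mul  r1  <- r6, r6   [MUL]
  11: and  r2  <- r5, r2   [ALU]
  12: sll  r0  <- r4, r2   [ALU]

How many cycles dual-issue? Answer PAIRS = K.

t=0 i0:blt ; no-port BR/MEM
t=1 i1:st ; no-port MEM/BR
t=2 i2/i3:blt sub ; pair
t=3 i4/i5:sll add ; pair
t=4 i6:mulh ; RAW r4
t=5 i7/i8:add beq ; pair
t=6 i9/i10:and mul ; pair
t=7 i11:and ; RAW r2
t=8 i12:sll ; tail

PAIRS = 4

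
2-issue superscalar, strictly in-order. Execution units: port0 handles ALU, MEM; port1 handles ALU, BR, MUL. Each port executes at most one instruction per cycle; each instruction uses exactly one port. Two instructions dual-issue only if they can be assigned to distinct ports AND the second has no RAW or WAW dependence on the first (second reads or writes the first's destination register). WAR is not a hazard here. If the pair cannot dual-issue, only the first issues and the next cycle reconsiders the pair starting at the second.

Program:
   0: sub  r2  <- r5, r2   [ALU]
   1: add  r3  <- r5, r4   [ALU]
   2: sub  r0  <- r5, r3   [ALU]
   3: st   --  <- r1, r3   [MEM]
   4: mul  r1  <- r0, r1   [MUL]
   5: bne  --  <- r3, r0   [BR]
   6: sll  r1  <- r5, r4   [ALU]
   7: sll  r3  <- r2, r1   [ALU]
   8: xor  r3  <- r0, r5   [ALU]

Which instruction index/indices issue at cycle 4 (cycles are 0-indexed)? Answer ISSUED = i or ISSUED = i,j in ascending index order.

ISSUED = 7

#0 head=0: sub+add i0/i1 2-wide
#1 head=2: sub+st i2/i3 2-wide
#2 head=4: mul i4 no-port MUL/BR
#3 head=5: bne+sll i5/i6 2-wide
#4 head=7: sll i7 WAW r3
#5 head=8: xor i8 tail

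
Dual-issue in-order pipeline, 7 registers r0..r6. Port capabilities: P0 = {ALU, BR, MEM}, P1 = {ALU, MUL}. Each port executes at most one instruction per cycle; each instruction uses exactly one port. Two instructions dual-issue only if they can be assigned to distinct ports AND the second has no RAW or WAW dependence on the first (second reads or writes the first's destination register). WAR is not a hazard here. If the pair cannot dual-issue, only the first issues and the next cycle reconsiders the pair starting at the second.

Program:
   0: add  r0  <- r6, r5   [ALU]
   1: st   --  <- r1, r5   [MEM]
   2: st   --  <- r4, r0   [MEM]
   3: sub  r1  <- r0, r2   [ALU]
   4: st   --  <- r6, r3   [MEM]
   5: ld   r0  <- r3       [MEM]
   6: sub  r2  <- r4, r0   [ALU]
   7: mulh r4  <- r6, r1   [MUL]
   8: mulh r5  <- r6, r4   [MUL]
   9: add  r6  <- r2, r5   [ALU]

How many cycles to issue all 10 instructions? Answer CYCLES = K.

t=0 i0&i1:add.ALU;st.MEM ; 2-wide
t=1 i2&i3:st.MEM;sub.ALU ; 2-wide
t=2 i4:st.MEM ; no-port MEM/MEM
t=3 i5:ld.MEM ; RAW r0
t=4 i6&i7:sub.ALU;mulh.MUL ; 2-wide
t=5 i8:mulh.MUL ; RAW r5
t=6 i9:add.ALU ; tail

CYCLES = 7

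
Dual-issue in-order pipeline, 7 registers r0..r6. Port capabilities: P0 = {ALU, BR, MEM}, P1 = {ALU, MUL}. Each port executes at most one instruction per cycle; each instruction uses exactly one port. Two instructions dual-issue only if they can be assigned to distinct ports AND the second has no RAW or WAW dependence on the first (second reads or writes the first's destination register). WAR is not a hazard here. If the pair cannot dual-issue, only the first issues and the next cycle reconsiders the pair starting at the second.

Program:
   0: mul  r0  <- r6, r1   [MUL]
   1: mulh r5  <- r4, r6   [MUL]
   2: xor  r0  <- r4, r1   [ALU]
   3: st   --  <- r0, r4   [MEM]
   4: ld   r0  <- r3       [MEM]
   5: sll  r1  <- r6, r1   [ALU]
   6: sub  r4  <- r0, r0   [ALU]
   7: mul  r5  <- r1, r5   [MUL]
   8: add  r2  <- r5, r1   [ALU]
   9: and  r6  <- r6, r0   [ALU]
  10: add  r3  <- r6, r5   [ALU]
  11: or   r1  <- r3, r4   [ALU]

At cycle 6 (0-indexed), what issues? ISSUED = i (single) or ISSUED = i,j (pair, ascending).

0. mul.MUL @i0  | no-port MUL/MUL
1. mulh.MUL/xor.ALU @i1,i2  | 2-wide
2. st.MEM @i3  | no-port MEM/MEM
3. ld.MEM/sll.ALU @i4,i5  | 2-wide
4. sub.ALU/mul.MUL @i6,i7  | 2-wide
5. add.ALU/and.ALU @i8,i9  | 2-wide
6. add.ALU @i10  | RAW r3
7. or.ALU @i11  | tail

ISSUED = 10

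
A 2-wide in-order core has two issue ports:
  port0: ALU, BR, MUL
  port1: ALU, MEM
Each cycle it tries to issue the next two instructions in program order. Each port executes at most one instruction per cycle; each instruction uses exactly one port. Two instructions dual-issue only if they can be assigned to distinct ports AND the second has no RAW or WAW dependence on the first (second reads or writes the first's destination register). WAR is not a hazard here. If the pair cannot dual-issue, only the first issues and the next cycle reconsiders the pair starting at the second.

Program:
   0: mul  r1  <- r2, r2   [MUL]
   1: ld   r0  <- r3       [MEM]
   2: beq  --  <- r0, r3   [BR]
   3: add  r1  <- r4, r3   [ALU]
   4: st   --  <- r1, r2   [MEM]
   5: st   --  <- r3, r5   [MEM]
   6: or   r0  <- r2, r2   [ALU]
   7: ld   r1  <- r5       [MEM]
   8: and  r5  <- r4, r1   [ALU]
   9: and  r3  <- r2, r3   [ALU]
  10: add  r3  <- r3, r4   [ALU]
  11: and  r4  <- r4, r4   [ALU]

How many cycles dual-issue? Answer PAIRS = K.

PAIRS = 5

#0 head=0: mul;ld i0+i1 pair
#1 head=2: beq;add i2+i3 pair
#2 head=4: st i4 no-port MEM/MEM
#3 head=5: st;or i5+i6 pair
#4 head=7: ld i7 RAW r1
#5 head=8: and;and i8+i9 pair
#6 head=10: add;and i10+i11 pair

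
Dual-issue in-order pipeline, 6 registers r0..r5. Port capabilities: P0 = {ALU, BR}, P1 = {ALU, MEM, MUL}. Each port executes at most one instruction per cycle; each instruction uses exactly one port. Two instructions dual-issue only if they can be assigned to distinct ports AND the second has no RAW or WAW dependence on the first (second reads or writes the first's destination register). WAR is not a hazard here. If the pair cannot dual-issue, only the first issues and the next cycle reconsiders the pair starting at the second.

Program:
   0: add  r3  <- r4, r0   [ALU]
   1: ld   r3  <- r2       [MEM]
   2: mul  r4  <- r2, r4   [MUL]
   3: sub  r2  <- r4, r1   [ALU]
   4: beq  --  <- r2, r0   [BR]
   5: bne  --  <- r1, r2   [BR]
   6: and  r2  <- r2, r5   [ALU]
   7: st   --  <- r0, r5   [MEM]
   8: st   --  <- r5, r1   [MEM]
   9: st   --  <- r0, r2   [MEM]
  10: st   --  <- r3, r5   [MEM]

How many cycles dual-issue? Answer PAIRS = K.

PAIRS = 1

#0 head=0: add i0 WAW r3
#1 head=1: ld i1 no-port MEM/MUL
#2 head=2: mul i2 RAW r4
#3 head=3: sub i3 RAW r2
#4 head=4: beq i4 no-port BR/BR
#5 head=5: bne;and i5+i6 dual
#6 head=7: st i7 no-port MEM/MEM
#7 head=8: st i8 no-port MEM/MEM
#8 head=9: st i9 no-port MEM/MEM
#9 head=10: st i10 tail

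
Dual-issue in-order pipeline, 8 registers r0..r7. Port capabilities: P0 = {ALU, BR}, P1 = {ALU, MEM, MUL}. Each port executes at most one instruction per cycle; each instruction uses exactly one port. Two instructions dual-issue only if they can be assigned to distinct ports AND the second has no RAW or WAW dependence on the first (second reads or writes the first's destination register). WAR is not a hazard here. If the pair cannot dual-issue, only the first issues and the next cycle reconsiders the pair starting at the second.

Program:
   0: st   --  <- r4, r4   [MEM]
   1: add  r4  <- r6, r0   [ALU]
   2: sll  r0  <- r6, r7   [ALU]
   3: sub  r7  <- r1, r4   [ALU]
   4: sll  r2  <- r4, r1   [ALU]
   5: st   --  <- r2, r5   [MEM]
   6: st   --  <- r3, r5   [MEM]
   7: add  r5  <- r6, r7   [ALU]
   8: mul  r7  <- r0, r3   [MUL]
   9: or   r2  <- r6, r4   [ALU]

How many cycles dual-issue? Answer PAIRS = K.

PAIRS = 4

  cy0 -> i0/i1 (st;add) 2-wide
  cy1 -> i2/i3 (sll;sub) 2-wide
  cy2 -> i4 (sll) RAW r2
  cy3 -> i5 (st) no-port MEM/MEM
  cy4 -> i6/i7 (st;add) 2-wide
  cy5 -> i8/i9 (mul;or) 2-wide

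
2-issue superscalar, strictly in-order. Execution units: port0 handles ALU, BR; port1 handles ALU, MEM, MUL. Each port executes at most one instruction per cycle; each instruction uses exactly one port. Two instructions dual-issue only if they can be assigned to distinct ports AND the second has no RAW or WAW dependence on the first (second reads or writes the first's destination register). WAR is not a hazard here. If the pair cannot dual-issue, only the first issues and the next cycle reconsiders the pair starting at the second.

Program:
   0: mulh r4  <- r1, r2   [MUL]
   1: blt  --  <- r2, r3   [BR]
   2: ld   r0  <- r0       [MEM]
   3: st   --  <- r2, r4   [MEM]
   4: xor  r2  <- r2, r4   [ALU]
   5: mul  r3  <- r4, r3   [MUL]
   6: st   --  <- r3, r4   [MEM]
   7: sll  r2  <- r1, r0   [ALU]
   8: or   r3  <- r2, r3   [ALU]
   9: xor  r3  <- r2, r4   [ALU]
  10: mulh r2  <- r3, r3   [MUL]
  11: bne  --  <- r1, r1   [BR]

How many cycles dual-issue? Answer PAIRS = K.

#0 head=0: mulh blt i0/i1 dual
#1 head=2: ld i2 no-port MEM/MEM
#2 head=3: st xor i3/i4 dual
#3 head=5: mul i5 no-port MUL/MEM
#4 head=6: st sll i6/i7 dual
#5 head=8: or i8 WAW r3
#6 head=9: xor i9 RAW r3
#7 head=10: mulh bne i10/i11 dual

PAIRS = 4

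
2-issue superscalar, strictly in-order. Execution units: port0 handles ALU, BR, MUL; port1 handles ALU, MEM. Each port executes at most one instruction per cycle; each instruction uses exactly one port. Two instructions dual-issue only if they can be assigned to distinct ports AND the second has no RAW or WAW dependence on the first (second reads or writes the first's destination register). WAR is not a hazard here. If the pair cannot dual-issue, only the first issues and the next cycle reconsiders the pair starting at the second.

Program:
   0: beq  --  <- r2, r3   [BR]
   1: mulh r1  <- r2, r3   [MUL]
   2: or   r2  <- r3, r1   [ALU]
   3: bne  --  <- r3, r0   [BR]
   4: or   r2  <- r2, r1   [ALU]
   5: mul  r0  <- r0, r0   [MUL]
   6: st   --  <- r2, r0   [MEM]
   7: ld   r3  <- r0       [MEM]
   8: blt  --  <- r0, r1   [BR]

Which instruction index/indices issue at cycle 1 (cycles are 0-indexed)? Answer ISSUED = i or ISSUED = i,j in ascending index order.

ISSUED = 1

[0] i0  beq  -- no-port BR/MUL
[1] i1  mulh  -- RAW r1
[2] i2,i3  or bne  -- 2-wide
[3] i4,i5  or mul  -- 2-wide
[4] i6  st  -- no-port MEM/MEM
[5] i7,i8  ld blt  -- 2-wide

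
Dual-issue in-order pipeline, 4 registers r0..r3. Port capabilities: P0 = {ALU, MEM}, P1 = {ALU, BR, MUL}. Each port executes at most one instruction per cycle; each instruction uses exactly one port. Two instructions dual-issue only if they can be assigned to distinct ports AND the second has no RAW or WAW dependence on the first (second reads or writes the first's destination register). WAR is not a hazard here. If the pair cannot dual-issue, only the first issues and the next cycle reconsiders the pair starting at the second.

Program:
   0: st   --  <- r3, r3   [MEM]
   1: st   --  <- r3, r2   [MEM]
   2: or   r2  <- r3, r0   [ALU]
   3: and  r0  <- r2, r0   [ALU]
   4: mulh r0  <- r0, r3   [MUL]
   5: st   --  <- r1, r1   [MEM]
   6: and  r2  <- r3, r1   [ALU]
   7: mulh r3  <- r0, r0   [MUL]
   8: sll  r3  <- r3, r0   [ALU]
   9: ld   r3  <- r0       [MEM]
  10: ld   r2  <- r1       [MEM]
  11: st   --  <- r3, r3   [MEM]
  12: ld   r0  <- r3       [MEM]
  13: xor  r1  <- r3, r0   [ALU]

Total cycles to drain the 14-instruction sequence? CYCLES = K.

  cy0 -> i0 (st) no-port MEM/MEM
  cy1 -> i1/i2 (st+or) dual
  cy2 -> i3 (and) RAW+WAW r0
  cy3 -> i4/i5 (mulh+st) dual
  cy4 -> i6/i7 (and+mulh) dual
  cy5 -> i8 (sll) WAW r3
  cy6 -> i9 (ld) no-port MEM/MEM
  cy7 -> i10 (ld) no-port MEM/MEM
  cy8 -> i11 (st) no-port MEM/MEM
  cy9 -> i12 (ld) RAW r0
  cy10 -> i13 (xor) tail

CYCLES = 11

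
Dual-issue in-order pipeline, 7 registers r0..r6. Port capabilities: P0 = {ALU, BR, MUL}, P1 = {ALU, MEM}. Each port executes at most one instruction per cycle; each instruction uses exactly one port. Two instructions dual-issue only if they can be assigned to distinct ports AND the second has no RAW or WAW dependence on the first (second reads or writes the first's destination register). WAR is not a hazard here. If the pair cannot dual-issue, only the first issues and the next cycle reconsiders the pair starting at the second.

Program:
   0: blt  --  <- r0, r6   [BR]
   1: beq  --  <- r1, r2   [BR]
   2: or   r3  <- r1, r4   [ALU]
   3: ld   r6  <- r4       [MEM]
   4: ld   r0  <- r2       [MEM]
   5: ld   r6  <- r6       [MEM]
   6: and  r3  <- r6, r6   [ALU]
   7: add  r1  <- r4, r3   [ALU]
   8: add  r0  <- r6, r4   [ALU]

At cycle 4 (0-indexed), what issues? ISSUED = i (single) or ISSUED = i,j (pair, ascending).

0. blt @i0  | no-port BR/BR
1. beq or @i1/i2  | dual
2. ld @i3  | no-port MEM/MEM
3. ld @i4  | no-port MEM/MEM
4. ld @i5  | RAW r6
5. and @i6  | RAW r3
6. add add @i7/i8  | dual

ISSUED = 5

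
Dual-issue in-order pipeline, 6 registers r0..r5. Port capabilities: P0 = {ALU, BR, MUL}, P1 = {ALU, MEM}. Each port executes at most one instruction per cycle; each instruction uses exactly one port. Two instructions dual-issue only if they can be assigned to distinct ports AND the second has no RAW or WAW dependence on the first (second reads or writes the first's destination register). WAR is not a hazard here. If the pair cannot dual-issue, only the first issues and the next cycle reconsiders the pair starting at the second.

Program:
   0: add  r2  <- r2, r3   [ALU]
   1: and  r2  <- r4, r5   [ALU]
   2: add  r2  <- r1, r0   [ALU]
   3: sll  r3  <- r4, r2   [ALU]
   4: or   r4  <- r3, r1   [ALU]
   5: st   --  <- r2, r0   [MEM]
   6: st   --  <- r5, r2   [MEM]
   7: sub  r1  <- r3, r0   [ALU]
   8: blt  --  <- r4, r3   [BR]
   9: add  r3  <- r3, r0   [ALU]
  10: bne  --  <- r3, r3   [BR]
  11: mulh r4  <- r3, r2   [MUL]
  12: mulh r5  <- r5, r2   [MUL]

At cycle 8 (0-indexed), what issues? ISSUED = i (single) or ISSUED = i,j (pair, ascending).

ISSUED = 11

[0] i0  add  -- WAW r2
[1] i1  and  -- WAW r2
[2] i2  add  -- RAW r2
[3] i3  sll  -- RAW r3
[4] i4/i5  or+st  -- pair
[5] i6/i7  st+sub  -- pair
[6] i8/i9  blt+add  -- pair
[7] i10  bne  -- no-port BR/MUL
[8] i11  mulh  -- no-port MUL/MUL
[9] i12  mulh  -- tail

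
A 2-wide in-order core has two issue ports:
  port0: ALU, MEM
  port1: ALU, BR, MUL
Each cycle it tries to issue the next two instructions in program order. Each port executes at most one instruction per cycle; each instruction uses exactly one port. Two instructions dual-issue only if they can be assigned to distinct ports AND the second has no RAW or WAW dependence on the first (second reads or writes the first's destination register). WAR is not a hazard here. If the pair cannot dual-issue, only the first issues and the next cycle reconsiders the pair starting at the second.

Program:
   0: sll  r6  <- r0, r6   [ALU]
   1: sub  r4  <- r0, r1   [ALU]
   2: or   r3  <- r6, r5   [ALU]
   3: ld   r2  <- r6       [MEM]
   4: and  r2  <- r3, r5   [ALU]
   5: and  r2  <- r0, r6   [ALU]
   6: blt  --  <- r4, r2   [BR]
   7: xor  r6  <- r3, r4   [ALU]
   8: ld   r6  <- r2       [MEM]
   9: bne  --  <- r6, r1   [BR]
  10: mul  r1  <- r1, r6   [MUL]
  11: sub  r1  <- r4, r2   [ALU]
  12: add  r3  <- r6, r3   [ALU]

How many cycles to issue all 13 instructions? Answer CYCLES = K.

CYCLES = 9

  cy0 -> i0+i1 (sll;sub) pair
  cy1 -> i2+i3 (or;ld) pair
  cy2 -> i4 (and) WAW r2
  cy3 -> i5 (and) RAW r2
  cy4 -> i6+i7 (blt;xor) pair
  cy5 -> i8 (ld) RAW r6
  cy6 -> i9 (bne) no-port BR/MUL
  cy7 -> i10 (mul) WAW r1
  cy8 -> i11+i12 (sub;add) pair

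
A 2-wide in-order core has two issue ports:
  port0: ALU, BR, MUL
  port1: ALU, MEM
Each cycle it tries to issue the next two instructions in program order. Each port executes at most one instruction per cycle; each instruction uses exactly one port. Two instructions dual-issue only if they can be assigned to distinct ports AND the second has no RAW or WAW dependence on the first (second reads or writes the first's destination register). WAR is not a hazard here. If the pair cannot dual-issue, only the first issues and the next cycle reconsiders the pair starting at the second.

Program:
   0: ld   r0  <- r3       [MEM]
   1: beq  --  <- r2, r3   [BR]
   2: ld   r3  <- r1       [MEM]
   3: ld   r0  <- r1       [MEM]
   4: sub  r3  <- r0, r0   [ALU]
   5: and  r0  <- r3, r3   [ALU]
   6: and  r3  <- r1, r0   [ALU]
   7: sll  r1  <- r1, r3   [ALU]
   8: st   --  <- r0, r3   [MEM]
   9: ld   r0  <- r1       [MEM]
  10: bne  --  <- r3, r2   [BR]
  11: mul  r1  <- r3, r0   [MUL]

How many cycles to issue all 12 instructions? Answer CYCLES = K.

CYCLES = 9

#0 head=0: ld/beq i0,i1 dual
#1 head=2: ld i2 no-port MEM/MEM
#2 head=3: ld i3 RAW r0
#3 head=4: sub i4 RAW r3
#4 head=5: and i5 RAW r0
#5 head=6: and i6 RAW r3
#6 head=7: sll/st i7,i8 dual
#7 head=9: ld/bne i9,i10 dual
#8 head=11: mul i11 tail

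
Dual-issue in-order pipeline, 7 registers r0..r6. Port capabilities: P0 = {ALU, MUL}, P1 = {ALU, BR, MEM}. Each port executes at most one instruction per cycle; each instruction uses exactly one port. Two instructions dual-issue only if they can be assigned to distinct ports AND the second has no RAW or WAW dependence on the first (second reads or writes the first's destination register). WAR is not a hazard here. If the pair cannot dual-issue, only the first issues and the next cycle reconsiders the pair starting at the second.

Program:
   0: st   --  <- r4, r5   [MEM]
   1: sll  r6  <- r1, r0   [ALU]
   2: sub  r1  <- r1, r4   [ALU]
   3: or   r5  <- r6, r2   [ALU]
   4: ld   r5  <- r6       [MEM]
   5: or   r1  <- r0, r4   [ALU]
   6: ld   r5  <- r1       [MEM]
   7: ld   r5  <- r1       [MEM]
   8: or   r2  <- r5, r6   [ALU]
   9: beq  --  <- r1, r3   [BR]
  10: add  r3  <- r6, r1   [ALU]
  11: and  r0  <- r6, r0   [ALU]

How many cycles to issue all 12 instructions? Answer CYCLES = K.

CYCLES = 7

t=0 i0&i1:st sll ; 2-wide
t=1 i2&i3:sub or ; 2-wide
t=2 i4&i5:ld or ; 2-wide
t=3 i6:ld ; no-port MEM/MEM
t=4 i7:ld ; RAW r5
t=5 i8&i9:or beq ; 2-wide
t=6 i10&i11:add and ; 2-wide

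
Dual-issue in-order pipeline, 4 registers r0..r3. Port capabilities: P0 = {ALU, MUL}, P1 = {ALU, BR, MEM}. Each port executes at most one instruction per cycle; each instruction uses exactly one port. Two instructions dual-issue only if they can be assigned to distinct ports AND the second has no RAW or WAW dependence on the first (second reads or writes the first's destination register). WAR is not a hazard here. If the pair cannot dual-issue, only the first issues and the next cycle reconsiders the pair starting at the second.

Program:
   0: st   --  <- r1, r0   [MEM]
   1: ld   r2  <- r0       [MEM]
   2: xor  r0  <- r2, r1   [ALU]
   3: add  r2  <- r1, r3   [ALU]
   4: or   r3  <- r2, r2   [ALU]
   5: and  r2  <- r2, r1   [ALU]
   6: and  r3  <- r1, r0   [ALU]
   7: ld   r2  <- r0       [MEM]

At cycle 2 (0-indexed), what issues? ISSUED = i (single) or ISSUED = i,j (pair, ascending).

ISSUED = 2,3

t=0 i0:st ; no-port MEM/MEM
t=1 i1:ld ; RAW r2
t=2 i2/i3:xor/add ; 2-wide
t=3 i4/i5:or/and ; 2-wide
t=4 i6/i7:and/ld ; 2-wide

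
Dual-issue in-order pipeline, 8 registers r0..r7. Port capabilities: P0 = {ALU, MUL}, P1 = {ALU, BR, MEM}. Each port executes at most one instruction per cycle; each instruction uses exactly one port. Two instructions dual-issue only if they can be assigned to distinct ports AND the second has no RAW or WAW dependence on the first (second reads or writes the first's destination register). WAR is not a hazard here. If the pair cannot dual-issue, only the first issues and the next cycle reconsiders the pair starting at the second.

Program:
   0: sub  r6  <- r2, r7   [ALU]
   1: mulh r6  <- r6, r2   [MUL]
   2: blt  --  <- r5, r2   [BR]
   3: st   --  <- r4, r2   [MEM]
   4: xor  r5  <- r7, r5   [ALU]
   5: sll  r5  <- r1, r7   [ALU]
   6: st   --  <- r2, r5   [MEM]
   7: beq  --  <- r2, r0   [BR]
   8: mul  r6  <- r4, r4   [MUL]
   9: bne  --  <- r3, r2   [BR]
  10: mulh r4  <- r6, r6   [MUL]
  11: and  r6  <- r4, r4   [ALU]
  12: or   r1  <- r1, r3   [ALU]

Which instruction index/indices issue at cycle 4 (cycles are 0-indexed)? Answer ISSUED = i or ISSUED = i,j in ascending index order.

#0 head=0: sub i0 RAW+WAW r6
#1 head=1: mulh+blt i1+i2 2-wide
#2 head=3: st+xor i3+i4 2-wide
#3 head=5: sll i5 RAW r5
#4 head=6: st i6 no-port MEM/BR
#5 head=7: beq+mul i7+i8 2-wide
#6 head=9: bne+mulh i9+i10 2-wide
#7 head=11: and+or i11+i12 2-wide

ISSUED = 6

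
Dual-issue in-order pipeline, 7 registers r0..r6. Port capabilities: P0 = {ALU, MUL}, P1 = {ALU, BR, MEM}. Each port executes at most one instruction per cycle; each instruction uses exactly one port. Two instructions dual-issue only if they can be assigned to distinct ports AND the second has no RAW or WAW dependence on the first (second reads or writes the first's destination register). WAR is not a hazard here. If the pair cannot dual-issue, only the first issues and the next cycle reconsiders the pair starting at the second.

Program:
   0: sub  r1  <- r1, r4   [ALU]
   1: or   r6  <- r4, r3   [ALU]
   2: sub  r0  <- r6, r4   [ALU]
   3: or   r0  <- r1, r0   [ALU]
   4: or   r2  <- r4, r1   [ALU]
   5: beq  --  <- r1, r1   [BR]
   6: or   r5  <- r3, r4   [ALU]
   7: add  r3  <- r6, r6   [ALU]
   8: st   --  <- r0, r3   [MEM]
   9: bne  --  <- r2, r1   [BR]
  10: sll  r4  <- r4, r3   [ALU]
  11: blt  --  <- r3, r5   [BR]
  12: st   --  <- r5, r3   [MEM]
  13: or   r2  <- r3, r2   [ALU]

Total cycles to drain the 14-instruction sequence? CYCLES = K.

  cy0 -> i0+i1 (sub;or) 2-wide
  cy1 -> i2 (sub) RAW+WAW r0
  cy2 -> i3+i4 (or;or) 2-wide
  cy3 -> i5+i6 (beq;or) 2-wide
  cy4 -> i7 (add) RAW r3
  cy5 -> i8 (st) no-port MEM/BR
  cy6 -> i9+i10 (bne;sll) 2-wide
  cy7 -> i11 (blt) no-port BR/MEM
  cy8 -> i12+i13 (st;or) 2-wide

CYCLES = 9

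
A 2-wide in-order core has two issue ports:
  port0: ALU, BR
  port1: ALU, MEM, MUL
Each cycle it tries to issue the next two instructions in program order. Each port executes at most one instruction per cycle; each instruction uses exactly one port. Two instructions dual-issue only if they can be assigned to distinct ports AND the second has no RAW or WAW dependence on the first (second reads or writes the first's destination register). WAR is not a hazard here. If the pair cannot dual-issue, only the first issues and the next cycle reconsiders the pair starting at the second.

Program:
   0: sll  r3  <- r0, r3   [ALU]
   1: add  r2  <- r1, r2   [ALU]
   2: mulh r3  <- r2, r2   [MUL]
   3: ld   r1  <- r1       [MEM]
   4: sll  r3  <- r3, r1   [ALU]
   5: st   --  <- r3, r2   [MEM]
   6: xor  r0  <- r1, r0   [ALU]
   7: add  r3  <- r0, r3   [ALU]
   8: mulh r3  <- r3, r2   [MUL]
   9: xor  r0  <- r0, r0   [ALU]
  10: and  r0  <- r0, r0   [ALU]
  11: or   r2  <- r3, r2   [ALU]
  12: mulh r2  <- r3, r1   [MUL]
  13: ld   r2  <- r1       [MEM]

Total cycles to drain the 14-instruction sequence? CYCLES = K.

c0: i0&i1 sll;add  pair
c1: i2 mulh  no-port MUL/MEM
c2: i3 ld  RAW r1
c3: i4 sll  RAW r3
c4: i5&i6 st;xor  pair
c5: i7 add  RAW+WAW r3
c6: i8&i9 mulh;xor  pair
c7: i10&i11 and;or  pair
c8: i12 mulh  no-port MUL/MEM
c9: i13 ld  tail

CYCLES = 10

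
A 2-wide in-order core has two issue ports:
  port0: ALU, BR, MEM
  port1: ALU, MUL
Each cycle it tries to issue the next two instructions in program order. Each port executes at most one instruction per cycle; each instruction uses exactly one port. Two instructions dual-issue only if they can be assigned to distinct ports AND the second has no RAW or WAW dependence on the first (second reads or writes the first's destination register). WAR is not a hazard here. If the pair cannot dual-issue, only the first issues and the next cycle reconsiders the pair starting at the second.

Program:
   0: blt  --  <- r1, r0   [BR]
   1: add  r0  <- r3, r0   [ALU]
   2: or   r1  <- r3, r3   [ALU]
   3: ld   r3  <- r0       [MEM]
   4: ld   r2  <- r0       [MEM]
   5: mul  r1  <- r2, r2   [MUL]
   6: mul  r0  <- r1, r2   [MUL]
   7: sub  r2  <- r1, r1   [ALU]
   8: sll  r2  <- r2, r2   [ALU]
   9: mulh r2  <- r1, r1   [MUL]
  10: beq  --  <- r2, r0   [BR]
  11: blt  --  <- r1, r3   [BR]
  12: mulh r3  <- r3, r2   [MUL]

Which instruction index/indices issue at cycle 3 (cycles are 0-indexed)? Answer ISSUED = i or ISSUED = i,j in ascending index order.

ISSUED = 5

#0 head=0: blt+add i0&i1 2-wide
#1 head=2: or+ld i2&i3 2-wide
#2 head=4: ld i4 RAW r2
#3 head=5: mul i5 no-port MUL/MUL
#4 head=6: mul+sub i6&i7 2-wide
#5 head=8: sll i8 WAW r2
#6 head=9: mulh i9 RAW r2
#7 head=10: beq i10 no-port BR/BR
#8 head=11: blt+mulh i11&i12 2-wide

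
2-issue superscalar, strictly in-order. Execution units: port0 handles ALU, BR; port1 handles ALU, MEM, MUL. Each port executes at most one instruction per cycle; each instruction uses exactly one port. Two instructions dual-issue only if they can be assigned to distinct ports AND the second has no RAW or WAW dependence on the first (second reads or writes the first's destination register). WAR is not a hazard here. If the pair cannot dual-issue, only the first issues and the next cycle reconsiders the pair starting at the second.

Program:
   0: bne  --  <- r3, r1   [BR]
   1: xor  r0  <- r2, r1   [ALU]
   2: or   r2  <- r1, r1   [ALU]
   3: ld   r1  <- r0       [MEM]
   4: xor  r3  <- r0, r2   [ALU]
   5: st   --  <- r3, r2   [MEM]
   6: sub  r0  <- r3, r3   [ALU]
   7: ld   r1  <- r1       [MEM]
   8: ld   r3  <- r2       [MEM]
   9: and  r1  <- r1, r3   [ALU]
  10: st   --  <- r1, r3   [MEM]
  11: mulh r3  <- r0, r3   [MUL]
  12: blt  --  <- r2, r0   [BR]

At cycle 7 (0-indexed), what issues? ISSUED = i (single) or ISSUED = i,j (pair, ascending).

ISSUED = 10

t=0 i0,i1:bne+xor ; dual
t=1 i2,i3:or+ld ; dual
t=2 i4:xor ; RAW r3
t=3 i5,i6:st+sub ; dual
t=4 i7:ld ; no-port MEM/MEM
t=5 i8:ld ; RAW r3
t=6 i9:and ; RAW r1
t=7 i10:st ; no-port MEM/MUL
t=8 i11,i12:mulh+blt ; dual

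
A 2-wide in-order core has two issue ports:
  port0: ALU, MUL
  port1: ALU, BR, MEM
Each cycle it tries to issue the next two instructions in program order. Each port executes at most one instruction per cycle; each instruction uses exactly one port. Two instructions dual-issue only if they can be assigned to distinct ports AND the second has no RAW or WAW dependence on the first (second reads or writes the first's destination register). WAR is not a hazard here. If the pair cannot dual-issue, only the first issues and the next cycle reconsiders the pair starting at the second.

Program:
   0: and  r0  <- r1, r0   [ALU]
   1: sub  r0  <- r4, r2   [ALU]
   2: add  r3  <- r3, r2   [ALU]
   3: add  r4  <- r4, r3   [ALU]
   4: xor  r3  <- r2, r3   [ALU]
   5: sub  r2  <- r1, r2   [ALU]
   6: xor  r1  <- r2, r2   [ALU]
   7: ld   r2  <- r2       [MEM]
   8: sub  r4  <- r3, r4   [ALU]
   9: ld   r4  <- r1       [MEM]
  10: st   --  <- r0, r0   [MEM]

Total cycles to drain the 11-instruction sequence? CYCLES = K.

0. and @i0  | WAW r0
1. sub+add @i1,i2  | pair
2. add+xor @i3,i4  | pair
3. sub @i5  | RAW r2
4. xor+ld @i6,i7  | pair
5. sub @i8  | WAW r4
6. ld @i9  | no-port MEM/MEM
7. st @i10  | tail

CYCLES = 8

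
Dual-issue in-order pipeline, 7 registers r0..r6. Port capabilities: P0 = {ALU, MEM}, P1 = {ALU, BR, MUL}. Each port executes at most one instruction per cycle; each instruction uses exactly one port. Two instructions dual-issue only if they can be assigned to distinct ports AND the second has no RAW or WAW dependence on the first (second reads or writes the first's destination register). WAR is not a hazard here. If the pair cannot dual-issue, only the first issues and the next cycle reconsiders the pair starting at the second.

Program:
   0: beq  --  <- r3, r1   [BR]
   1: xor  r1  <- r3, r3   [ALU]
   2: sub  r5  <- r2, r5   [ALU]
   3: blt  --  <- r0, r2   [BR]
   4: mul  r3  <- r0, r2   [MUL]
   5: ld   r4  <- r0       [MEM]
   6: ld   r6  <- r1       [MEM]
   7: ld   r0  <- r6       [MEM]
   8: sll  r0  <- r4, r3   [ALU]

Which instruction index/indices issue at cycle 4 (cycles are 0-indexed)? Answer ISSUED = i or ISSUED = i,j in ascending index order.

ISSUED = 7

c0: i0/i1 beq.BR/xor.ALU  dual
c1: i2/i3 sub.ALU/blt.BR  dual
c2: i4/i5 mul.MUL/ld.MEM  dual
c3: i6 ld.MEM  no-port MEM/MEM
c4: i7 ld.MEM  WAW r0
c5: i8 sll.ALU  tail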